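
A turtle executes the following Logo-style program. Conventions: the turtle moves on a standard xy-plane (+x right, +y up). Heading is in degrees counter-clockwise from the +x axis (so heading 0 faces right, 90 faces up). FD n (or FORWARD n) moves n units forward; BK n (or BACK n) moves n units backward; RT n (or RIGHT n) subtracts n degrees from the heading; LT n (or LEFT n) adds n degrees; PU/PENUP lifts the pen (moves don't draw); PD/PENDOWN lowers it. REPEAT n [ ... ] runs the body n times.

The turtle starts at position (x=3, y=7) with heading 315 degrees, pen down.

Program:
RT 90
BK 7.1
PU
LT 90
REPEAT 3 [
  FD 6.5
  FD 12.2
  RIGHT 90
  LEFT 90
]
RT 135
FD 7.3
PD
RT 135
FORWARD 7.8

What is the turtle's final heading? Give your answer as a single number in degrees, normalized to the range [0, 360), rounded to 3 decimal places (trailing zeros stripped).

Answer: 45

Derivation:
Executing turtle program step by step:
Start: pos=(3,7), heading=315, pen down
RT 90: heading 315 -> 225
BK 7.1: (3,7) -> (8.02,12.02) [heading=225, draw]
PU: pen up
LT 90: heading 225 -> 315
REPEAT 3 [
  -- iteration 1/3 --
  FD 6.5: (8.02,12.02) -> (12.617,7.424) [heading=315, move]
  FD 12.2: (12.617,7.424) -> (21.243,-1.202) [heading=315, move]
  RT 90: heading 315 -> 225
  LT 90: heading 225 -> 315
  -- iteration 2/3 --
  FD 6.5: (21.243,-1.202) -> (25.84,-5.799) [heading=315, move]
  FD 12.2: (25.84,-5.799) -> (34.466,-14.425) [heading=315, move]
  RT 90: heading 315 -> 225
  LT 90: heading 225 -> 315
  -- iteration 3/3 --
  FD 6.5: (34.466,-14.425) -> (39.062,-19.022) [heading=315, move]
  FD 12.2: (39.062,-19.022) -> (47.689,-27.648) [heading=315, move]
  RT 90: heading 315 -> 225
  LT 90: heading 225 -> 315
]
RT 135: heading 315 -> 180
FD 7.3: (47.689,-27.648) -> (40.389,-27.648) [heading=180, move]
PD: pen down
RT 135: heading 180 -> 45
FD 7.8: (40.389,-27.648) -> (45.905,-22.133) [heading=45, draw]
Final: pos=(45.905,-22.133), heading=45, 2 segment(s) drawn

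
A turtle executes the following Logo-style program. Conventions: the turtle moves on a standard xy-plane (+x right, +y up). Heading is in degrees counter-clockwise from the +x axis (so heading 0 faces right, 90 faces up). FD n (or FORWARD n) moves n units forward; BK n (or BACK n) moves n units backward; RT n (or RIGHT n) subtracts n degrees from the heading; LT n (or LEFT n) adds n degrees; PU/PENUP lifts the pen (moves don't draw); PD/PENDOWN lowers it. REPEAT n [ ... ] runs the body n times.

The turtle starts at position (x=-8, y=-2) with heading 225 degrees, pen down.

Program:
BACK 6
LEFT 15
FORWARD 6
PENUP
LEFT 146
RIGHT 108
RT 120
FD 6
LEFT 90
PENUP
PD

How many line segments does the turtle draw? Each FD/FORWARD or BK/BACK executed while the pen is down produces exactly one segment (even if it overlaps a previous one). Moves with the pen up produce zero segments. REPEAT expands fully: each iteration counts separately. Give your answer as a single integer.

Executing turtle program step by step:
Start: pos=(-8,-2), heading=225, pen down
BK 6: (-8,-2) -> (-3.757,2.243) [heading=225, draw]
LT 15: heading 225 -> 240
FD 6: (-3.757,2.243) -> (-6.757,-2.954) [heading=240, draw]
PU: pen up
LT 146: heading 240 -> 26
RT 108: heading 26 -> 278
RT 120: heading 278 -> 158
FD 6: (-6.757,-2.954) -> (-12.32,-0.706) [heading=158, move]
LT 90: heading 158 -> 248
PU: pen up
PD: pen down
Final: pos=(-12.32,-0.706), heading=248, 2 segment(s) drawn
Segments drawn: 2

Answer: 2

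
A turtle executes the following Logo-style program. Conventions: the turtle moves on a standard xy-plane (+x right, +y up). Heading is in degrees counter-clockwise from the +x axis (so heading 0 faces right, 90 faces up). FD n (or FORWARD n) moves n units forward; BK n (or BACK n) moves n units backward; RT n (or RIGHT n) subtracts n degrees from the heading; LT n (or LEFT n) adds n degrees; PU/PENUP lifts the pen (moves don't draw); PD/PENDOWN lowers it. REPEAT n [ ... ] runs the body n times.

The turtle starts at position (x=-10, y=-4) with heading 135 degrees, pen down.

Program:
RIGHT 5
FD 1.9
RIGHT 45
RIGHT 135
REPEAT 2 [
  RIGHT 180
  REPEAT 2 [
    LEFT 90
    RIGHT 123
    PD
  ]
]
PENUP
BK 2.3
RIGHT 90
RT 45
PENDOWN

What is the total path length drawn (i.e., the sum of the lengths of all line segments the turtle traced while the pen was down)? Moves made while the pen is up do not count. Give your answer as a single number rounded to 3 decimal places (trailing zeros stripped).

Executing turtle program step by step:
Start: pos=(-10,-4), heading=135, pen down
RT 5: heading 135 -> 130
FD 1.9: (-10,-4) -> (-11.221,-2.545) [heading=130, draw]
RT 45: heading 130 -> 85
RT 135: heading 85 -> 310
REPEAT 2 [
  -- iteration 1/2 --
  RT 180: heading 310 -> 130
  REPEAT 2 [
    -- iteration 1/2 --
    LT 90: heading 130 -> 220
    RT 123: heading 220 -> 97
    PD: pen down
    -- iteration 2/2 --
    LT 90: heading 97 -> 187
    RT 123: heading 187 -> 64
    PD: pen down
  ]
  -- iteration 2/2 --
  RT 180: heading 64 -> 244
  REPEAT 2 [
    -- iteration 1/2 --
    LT 90: heading 244 -> 334
    RT 123: heading 334 -> 211
    PD: pen down
    -- iteration 2/2 --
    LT 90: heading 211 -> 301
    RT 123: heading 301 -> 178
    PD: pen down
  ]
]
PU: pen up
BK 2.3: (-11.221,-2.545) -> (-8.923,-2.625) [heading=178, move]
RT 90: heading 178 -> 88
RT 45: heading 88 -> 43
PD: pen down
Final: pos=(-8.923,-2.625), heading=43, 1 segment(s) drawn

Segment lengths:
  seg 1: (-10,-4) -> (-11.221,-2.545), length = 1.9
Total = 1.9

Answer: 1.9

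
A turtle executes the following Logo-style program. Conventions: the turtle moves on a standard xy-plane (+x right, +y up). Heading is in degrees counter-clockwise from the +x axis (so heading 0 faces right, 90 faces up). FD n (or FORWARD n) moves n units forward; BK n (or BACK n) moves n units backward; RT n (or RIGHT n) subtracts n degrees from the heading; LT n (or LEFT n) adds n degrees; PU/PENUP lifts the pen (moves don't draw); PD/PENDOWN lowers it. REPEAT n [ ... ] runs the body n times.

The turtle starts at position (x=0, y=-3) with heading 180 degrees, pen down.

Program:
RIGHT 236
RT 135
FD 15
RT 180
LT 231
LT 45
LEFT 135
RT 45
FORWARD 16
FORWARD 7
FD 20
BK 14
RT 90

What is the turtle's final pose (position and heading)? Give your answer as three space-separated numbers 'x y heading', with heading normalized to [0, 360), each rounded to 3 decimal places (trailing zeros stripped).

Answer: 14.165 -2.665 265

Derivation:
Executing turtle program step by step:
Start: pos=(0,-3), heading=180, pen down
RT 236: heading 180 -> 304
RT 135: heading 304 -> 169
FD 15: (0,-3) -> (-14.724,-0.138) [heading=169, draw]
RT 180: heading 169 -> 349
LT 231: heading 349 -> 220
LT 45: heading 220 -> 265
LT 135: heading 265 -> 40
RT 45: heading 40 -> 355
FD 16: (-14.724,-0.138) -> (1.215,-1.532) [heading=355, draw]
FD 7: (1.215,-1.532) -> (8.188,-2.142) [heading=355, draw]
FD 20: (8.188,-2.142) -> (28.112,-3.886) [heading=355, draw]
BK 14: (28.112,-3.886) -> (14.165,-2.665) [heading=355, draw]
RT 90: heading 355 -> 265
Final: pos=(14.165,-2.665), heading=265, 5 segment(s) drawn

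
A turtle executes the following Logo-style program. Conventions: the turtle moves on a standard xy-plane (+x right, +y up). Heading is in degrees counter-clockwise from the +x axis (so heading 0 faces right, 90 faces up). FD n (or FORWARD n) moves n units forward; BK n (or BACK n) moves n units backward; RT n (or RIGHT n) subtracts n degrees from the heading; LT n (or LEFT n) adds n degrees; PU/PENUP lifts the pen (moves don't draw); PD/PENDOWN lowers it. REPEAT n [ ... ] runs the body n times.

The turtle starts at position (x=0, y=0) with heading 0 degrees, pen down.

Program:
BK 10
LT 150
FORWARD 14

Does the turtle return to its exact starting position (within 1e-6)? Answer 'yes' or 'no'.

Answer: no

Derivation:
Executing turtle program step by step:
Start: pos=(0,0), heading=0, pen down
BK 10: (0,0) -> (-10,0) [heading=0, draw]
LT 150: heading 0 -> 150
FD 14: (-10,0) -> (-22.124,7) [heading=150, draw]
Final: pos=(-22.124,7), heading=150, 2 segment(s) drawn

Start position: (0, 0)
Final position: (-22.124, 7)
Distance = 23.205; >= 1e-6 -> NOT closed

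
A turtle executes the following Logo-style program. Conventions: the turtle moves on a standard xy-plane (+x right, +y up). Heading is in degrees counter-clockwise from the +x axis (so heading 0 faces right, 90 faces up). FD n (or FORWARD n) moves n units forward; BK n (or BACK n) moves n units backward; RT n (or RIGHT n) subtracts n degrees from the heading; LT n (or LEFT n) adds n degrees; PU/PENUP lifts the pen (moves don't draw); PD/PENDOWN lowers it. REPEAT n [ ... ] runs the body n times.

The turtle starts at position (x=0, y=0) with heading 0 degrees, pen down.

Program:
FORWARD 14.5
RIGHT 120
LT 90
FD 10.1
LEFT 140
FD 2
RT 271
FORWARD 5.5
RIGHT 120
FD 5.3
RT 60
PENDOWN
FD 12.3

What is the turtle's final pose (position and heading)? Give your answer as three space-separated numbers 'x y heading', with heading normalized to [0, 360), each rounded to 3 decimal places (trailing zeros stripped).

Executing turtle program step by step:
Start: pos=(0,0), heading=0, pen down
FD 14.5: (0,0) -> (14.5,0) [heading=0, draw]
RT 120: heading 0 -> 240
LT 90: heading 240 -> 330
FD 10.1: (14.5,0) -> (23.247,-5.05) [heading=330, draw]
LT 140: heading 330 -> 110
FD 2: (23.247,-5.05) -> (22.563,-3.171) [heading=110, draw]
RT 271: heading 110 -> 199
FD 5.5: (22.563,-3.171) -> (17.362,-4.961) [heading=199, draw]
RT 120: heading 199 -> 79
FD 5.3: (17.362,-4.961) -> (18.374,0.241) [heading=79, draw]
RT 60: heading 79 -> 19
PD: pen down
FD 12.3: (18.374,0.241) -> (30.004,4.246) [heading=19, draw]
Final: pos=(30.004,4.246), heading=19, 6 segment(s) drawn

Answer: 30.004 4.246 19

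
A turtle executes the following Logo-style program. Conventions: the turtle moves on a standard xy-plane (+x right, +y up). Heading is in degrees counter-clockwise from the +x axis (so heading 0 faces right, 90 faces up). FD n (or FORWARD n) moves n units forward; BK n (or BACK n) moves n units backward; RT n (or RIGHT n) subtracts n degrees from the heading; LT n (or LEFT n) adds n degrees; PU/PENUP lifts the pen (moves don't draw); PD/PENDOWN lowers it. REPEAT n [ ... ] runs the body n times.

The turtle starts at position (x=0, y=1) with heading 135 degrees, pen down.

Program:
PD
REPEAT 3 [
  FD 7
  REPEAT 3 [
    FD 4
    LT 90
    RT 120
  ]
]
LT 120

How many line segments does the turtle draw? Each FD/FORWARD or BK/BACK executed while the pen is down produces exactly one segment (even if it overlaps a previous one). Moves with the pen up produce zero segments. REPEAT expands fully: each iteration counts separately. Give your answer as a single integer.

Executing turtle program step by step:
Start: pos=(0,1), heading=135, pen down
PD: pen down
REPEAT 3 [
  -- iteration 1/3 --
  FD 7: (0,1) -> (-4.95,5.95) [heading=135, draw]
  REPEAT 3 [
    -- iteration 1/3 --
    FD 4: (-4.95,5.95) -> (-7.778,8.778) [heading=135, draw]
    LT 90: heading 135 -> 225
    RT 120: heading 225 -> 105
    -- iteration 2/3 --
    FD 4: (-7.778,8.778) -> (-8.813,12.642) [heading=105, draw]
    LT 90: heading 105 -> 195
    RT 120: heading 195 -> 75
    -- iteration 3/3 --
    FD 4: (-8.813,12.642) -> (-7.778,16.506) [heading=75, draw]
    LT 90: heading 75 -> 165
    RT 120: heading 165 -> 45
  ]
  -- iteration 2/3 --
  FD 7: (-7.778,16.506) -> (-2.828,21.455) [heading=45, draw]
  REPEAT 3 [
    -- iteration 1/3 --
    FD 4: (-2.828,21.455) -> (0,24.284) [heading=45, draw]
    LT 90: heading 45 -> 135
    RT 120: heading 135 -> 15
    -- iteration 2/3 --
    FD 4: (0,24.284) -> (3.864,25.319) [heading=15, draw]
    LT 90: heading 15 -> 105
    RT 120: heading 105 -> 345
    -- iteration 3/3 --
    FD 4: (3.864,25.319) -> (7.727,24.284) [heading=345, draw]
    LT 90: heading 345 -> 75
    RT 120: heading 75 -> 315
  ]
  -- iteration 3/3 --
  FD 7: (7.727,24.284) -> (12.677,19.334) [heading=315, draw]
  REPEAT 3 [
    -- iteration 1/3 --
    FD 4: (12.677,19.334) -> (15.506,16.506) [heading=315, draw]
    LT 90: heading 315 -> 45
    RT 120: heading 45 -> 285
    -- iteration 2/3 --
    FD 4: (15.506,16.506) -> (16.541,12.642) [heading=285, draw]
    LT 90: heading 285 -> 15
    RT 120: heading 15 -> 255
    -- iteration 3/3 --
    FD 4: (16.541,12.642) -> (15.506,8.778) [heading=255, draw]
    LT 90: heading 255 -> 345
    RT 120: heading 345 -> 225
  ]
]
LT 120: heading 225 -> 345
Final: pos=(15.506,8.778), heading=345, 12 segment(s) drawn
Segments drawn: 12

Answer: 12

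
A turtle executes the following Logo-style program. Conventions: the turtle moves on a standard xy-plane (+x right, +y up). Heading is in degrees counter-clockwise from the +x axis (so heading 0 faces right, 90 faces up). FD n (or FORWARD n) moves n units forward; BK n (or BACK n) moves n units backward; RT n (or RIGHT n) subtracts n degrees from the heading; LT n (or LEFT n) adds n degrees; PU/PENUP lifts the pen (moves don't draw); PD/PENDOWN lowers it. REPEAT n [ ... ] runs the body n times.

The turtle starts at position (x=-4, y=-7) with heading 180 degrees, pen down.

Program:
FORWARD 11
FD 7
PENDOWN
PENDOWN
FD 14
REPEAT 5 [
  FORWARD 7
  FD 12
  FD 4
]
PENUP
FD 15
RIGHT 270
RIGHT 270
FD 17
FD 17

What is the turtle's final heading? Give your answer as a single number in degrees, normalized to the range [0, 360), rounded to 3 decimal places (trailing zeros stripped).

Executing turtle program step by step:
Start: pos=(-4,-7), heading=180, pen down
FD 11: (-4,-7) -> (-15,-7) [heading=180, draw]
FD 7: (-15,-7) -> (-22,-7) [heading=180, draw]
PD: pen down
PD: pen down
FD 14: (-22,-7) -> (-36,-7) [heading=180, draw]
REPEAT 5 [
  -- iteration 1/5 --
  FD 7: (-36,-7) -> (-43,-7) [heading=180, draw]
  FD 12: (-43,-7) -> (-55,-7) [heading=180, draw]
  FD 4: (-55,-7) -> (-59,-7) [heading=180, draw]
  -- iteration 2/5 --
  FD 7: (-59,-7) -> (-66,-7) [heading=180, draw]
  FD 12: (-66,-7) -> (-78,-7) [heading=180, draw]
  FD 4: (-78,-7) -> (-82,-7) [heading=180, draw]
  -- iteration 3/5 --
  FD 7: (-82,-7) -> (-89,-7) [heading=180, draw]
  FD 12: (-89,-7) -> (-101,-7) [heading=180, draw]
  FD 4: (-101,-7) -> (-105,-7) [heading=180, draw]
  -- iteration 4/5 --
  FD 7: (-105,-7) -> (-112,-7) [heading=180, draw]
  FD 12: (-112,-7) -> (-124,-7) [heading=180, draw]
  FD 4: (-124,-7) -> (-128,-7) [heading=180, draw]
  -- iteration 5/5 --
  FD 7: (-128,-7) -> (-135,-7) [heading=180, draw]
  FD 12: (-135,-7) -> (-147,-7) [heading=180, draw]
  FD 4: (-147,-7) -> (-151,-7) [heading=180, draw]
]
PU: pen up
FD 15: (-151,-7) -> (-166,-7) [heading=180, move]
RT 270: heading 180 -> 270
RT 270: heading 270 -> 0
FD 17: (-166,-7) -> (-149,-7) [heading=0, move]
FD 17: (-149,-7) -> (-132,-7) [heading=0, move]
Final: pos=(-132,-7), heading=0, 18 segment(s) drawn

Answer: 0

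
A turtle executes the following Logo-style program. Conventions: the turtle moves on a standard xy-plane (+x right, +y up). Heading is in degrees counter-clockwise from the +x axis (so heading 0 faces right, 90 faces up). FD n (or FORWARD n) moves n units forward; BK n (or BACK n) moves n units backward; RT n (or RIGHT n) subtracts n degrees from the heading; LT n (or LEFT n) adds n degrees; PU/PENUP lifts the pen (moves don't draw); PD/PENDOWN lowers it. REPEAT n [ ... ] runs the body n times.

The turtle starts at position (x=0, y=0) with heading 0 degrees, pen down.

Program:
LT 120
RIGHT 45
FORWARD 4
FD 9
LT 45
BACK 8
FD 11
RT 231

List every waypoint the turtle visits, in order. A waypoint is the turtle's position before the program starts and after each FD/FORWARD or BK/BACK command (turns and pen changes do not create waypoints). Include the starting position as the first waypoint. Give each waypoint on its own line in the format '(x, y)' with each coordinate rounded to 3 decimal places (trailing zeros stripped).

Executing turtle program step by step:
Start: pos=(0,0), heading=0, pen down
LT 120: heading 0 -> 120
RT 45: heading 120 -> 75
FD 4: (0,0) -> (1.035,3.864) [heading=75, draw]
FD 9: (1.035,3.864) -> (3.365,12.557) [heading=75, draw]
LT 45: heading 75 -> 120
BK 8: (3.365,12.557) -> (7.365,5.629) [heading=120, draw]
FD 11: (7.365,5.629) -> (1.865,15.155) [heading=120, draw]
RT 231: heading 120 -> 249
Final: pos=(1.865,15.155), heading=249, 4 segment(s) drawn
Waypoints (5 total):
(0, 0)
(1.035, 3.864)
(3.365, 12.557)
(7.365, 5.629)
(1.865, 15.155)

Answer: (0, 0)
(1.035, 3.864)
(3.365, 12.557)
(7.365, 5.629)
(1.865, 15.155)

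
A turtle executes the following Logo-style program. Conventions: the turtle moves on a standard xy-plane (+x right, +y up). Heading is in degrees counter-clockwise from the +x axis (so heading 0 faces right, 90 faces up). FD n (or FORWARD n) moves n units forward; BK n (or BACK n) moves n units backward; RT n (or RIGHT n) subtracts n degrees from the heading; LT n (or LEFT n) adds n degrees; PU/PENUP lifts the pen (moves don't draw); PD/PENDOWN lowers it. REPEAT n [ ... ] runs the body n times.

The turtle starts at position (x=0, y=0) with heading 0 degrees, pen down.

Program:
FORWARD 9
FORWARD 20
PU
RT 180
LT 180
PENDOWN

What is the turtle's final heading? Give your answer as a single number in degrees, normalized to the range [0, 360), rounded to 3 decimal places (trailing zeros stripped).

Executing turtle program step by step:
Start: pos=(0,0), heading=0, pen down
FD 9: (0,0) -> (9,0) [heading=0, draw]
FD 20: (9,0) -> (29,0) [heading=0, draw]
PU: pen up
RT 180: heading 0 -> 180
LT 180: heading 180 -> 0
PD: pen down
Final: pos=(29,0), heading=0, 2 segment(s) drawn

Answer: 0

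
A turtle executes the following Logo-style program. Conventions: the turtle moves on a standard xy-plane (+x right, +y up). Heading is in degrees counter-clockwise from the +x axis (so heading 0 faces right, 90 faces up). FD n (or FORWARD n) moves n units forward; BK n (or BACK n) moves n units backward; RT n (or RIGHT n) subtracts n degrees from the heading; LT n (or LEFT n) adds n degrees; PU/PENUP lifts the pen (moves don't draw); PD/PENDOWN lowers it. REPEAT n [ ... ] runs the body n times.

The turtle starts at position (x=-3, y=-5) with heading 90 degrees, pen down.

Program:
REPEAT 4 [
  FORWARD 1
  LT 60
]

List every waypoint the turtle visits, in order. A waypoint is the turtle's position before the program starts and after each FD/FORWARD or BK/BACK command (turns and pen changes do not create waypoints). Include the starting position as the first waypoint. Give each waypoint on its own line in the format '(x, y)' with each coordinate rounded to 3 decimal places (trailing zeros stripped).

Executing turtle program step by step:
Start: pos=(-3,-5), heading=90, pen down
REPEAT 4 [
  -- iteration 1/4 --
  FD 1: (-3,-5) -> (-3,-4) [heading=90, draw]
  LT 60: heading 90 -> 150
  -- iteration 2/4 --
  FD 1: (-3,-4) -> (-3.866,-3.5) [heading=150, draw]
  LT 60: heading 150 -> 210
  -- iteration 3/4 --
  FD 1: (-3.866,-3.5) -> (-4.732,-4) [heading=210, draw]
  LT 60: heading 210 -> 270
  -- iteration 4/4 --
  FD 1: (-4.732,-4) -> (-4.732,-5) [heading=270, draw]
  LT 60: heading 270 -> 330
]
Final: pos=(-4.732,-5), heading=330, 4 segment(s) drawn
Waypoints (5 total):
(-3, -5)
(-3, -4)
(-3.866, -3.5)
(-4.732, -4)
(-4.732, -5)

Answer: (-3, -5)
(-3, -4)
(-3.866, -3.5)
(-4.732, -4)
(-4.732, -5)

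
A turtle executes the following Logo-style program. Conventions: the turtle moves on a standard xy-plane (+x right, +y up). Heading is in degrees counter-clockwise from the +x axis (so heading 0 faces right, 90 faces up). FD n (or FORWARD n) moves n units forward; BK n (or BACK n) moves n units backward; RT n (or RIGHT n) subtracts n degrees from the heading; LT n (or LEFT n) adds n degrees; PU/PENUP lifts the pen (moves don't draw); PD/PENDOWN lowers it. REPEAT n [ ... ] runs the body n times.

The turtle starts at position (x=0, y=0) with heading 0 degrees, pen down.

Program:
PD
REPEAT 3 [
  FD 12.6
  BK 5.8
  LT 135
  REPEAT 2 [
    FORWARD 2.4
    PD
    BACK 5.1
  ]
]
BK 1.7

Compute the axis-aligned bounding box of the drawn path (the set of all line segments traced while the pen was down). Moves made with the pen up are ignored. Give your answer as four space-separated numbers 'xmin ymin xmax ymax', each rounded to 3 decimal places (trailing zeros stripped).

Answer: 0 -6.21 12.6 6.39

Derivation:
Executing turtle program step by step:
Start: pos=(0,0), heading=0, pen down
PD: pen down
REPEAT 3 [
  -- iteration 1/3 --
  FD 12.6: (0,0) -> (12.6,0) [heading=0, draw]
  BK 5.8: (12.6,0) -> (6.8,0) [heading=0, draw]
  LT 135: heading 0 -> 135
  REPEAT 2 [
    -- iteration 1/2 --
    FD 2.4: (6.8,0) -> (5.103,1.697) [heading=135, draw]
    PD: pen down
    BK 5.1: (5.103,1.697) -> (8.709,-1.909) [heading=135, draw]
    -- iteration 2/2 --
    FD 2.4: (8.709,-1.909) -> (7.012,-0.212) [heading=135, draw]
    PD: pen down
    BK 5.1: (7.012,-0.212) -> (10.618,-3.818) [heading=135, draw]
  ]
  -- iteration 2/3 --
  FD 12.6: (10.618,-3.818) -> (1.709,5.091) [heading=135, draw]
  BK 5.8: (1.709,5.091) -> (5.81,0.99) [heading=135, draw]
  LT 135: heading 135 -> 270
  REPEAT 2 [
    -- iteration 1/2 --
    FD 2.4: (5.81,0.99) -> (5.81,-1.41) [heading=270, draw]
    PD: pen down
    BK 5.1: (5.81,-1.41) -> (5.81,3.69) [heading=270, draw]
    -- iteration 2/2 --
    FD 2.4: (5.81,3.69) -> (5.81,1.29) [heading=270, draw]
    PD: pen down
    BK 5.1: (5.81,1.29) -> (5.81,6.39) [heading=270, draw]
  ]
  -- iteration 3/3 --
  FD 12.6: (5.81,6.39) -> (5.81,-6.21) [heading=270, draw]
  BK 5.8: (5.81,-6.21) -> (5.81,-0.41) [heading=270, draw]
  LT 135: heading 270 -> 45
  REPEAT 2 [
    -- iteration 1/2 --
    FD 2.4: (5.81,-0.41) -> (7.507,1.287) [heading=45, draw]
    PD: pen down
    BK 5.1: (7.507,1.287) -> (3.901,-2.319) [heading=45, draw]
    -- iteration 2/2 --
    FD 2.4: (3.901,-2.319) -> (5.598,-0.622) [heading=45, draw]
    PD: pen down
    BK 5.1: (5.598,-0.622) -> (1.992,-4.228) [heading=45, draw]
  ]
]
BK 1.7: (1.992,-4.228) -> (0.79,-5.431) [heading=45, draw]
Final: pos=(0.79,-5.431), heading=45, 19 segment(s) drawn

Segment endpoints: x in {0, 0.79, 1.709, 1.992, 3.901, 5.103, 5.598, 5.81, 5.81, 5.81, 5.81, 6.8, 7.012, 7.507, 8.709, 10.618, 12.6}, y in {-6.21, -5.431, -4.228, -3.818, -2.319, -1.909, -1.41, -0.622, -0.41, -0.212, 0, 0.99, 1.287, 1.29, 1.697, 3.69, 5.091, 6.39}
xmin=0, ymin=-6.21, xmax=12.6, ymax=6.39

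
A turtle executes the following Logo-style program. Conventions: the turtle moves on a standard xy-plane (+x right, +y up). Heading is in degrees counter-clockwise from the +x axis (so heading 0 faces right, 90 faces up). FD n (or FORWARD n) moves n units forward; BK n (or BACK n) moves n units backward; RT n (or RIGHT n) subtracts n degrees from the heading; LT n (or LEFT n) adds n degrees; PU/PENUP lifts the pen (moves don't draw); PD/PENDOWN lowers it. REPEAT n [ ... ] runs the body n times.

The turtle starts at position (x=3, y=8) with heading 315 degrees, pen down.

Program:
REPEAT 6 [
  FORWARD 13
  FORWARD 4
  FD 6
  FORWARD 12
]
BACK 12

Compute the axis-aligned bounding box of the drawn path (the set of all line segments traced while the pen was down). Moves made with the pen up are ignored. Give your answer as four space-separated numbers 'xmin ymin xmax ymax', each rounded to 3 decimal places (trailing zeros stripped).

Executing turtle program step by step:
Start: pos=(3,8), heading=315, pen down
REPEAT 6 [
  -- iteration 1/6 --
  FD 13: (3,8) -> (12.192,-1.192) [heading=315, draw]
  FD 4: (12.192,-1.192) -> (15.021,-4.021) [heading=315, draw]
  FD 6: (15.021,-4.021) -> (19.263,-8.263) [heading=315, draw]
  FD 12: (19.263,-8.263) -> (27.749,-16.749) [heading=315, draw]
  -- iteration 2/6 --
  FD 13: (27.749,-16.749) -> (36.941,-25.941) [heading=315, draw]
  FD 4: (36.941,-25.941) -> (39.77,-28.77) [heading=315, draw]
  FD 6: (39.77,-28.77) -> (44.012,-33.012) [heading=315, draw]
  FD 12: (44.012,-33.012) -> (52.497,-41.497) [heading=315, draw]
  -- iteration 3/6 --
  FD 13: (52.497,-41.497) -> (61.69,-50.69) [heading=315, draw]
  FD 4: (61.69,-50.69) -> (64.518,-53.518) [heading=315, draw]
  FD 6: (64.518,-53.518) -> (68.761,-57.761) [heading=315, draw]
  FD 12: (68.761,-57.761) -> (77.246,-66.246) [heading=315, draw]
  -- iteration 4/6 --
  FD 13: (77.246,-66.246) -> (86.439,-75.439) [heading=315, draw]
  FD 4: (86.439,-75.439) -> (89.267,-78.267) [heading=315, draw]
  FD 6: (89.267,-78.267) -> (93.51,-82.51) [heading=315, draw]
  FD 12: (93.51,-82.51) -> (101.995,-90.995) [heading=315, draw]
  -- iteration 5/6 --
  FD 13: (101.995,-90.995) -> (111.187,-100.187) [heading=315, draw]
  FD 4: (111.187,-100.187) -> (114.016,-103.016) [heading=315, draw]
  FD 6: (114.016,-103.016) -> (118.258,-107.258) [heading=315, draw]
  FD 12: (118.258,-107.258) -> (126.744,-115.744) [heading=315, draw]
  -- iteration 6/6 --
  FD 13: (126.744,-115.744) -> (135.936,-124.936) [heading=315, draw]
  FD 4: (135.936,-124.936) -> (138.765,-127.765) [heading=315, draw]
  FD 6: (138.765,-127.765) -> (143.007,-132.007) [heading=315, draw]
  FD 12: (143.007,-132.007) -> (151.492,-140.492) [heading=315, draw]
]
BK 12: (151.492,-140.492) -> (143.007,-132.007) [heading=315, draw]
Final: pos=(143.007,-132.007), heading=315, 25 segment(s) drawn

Segment endpoints: x in {3, 12.192, 15.021, 19.263, 27.749, 36.941, 39.77, 44.012, 52.497, 61.69, 64.518, 68.761, 77.246, 86.439, 89.267, 93.51, 101.995, 111.187, 114.016, 118.258, 126.744, 135.936, 138.765, 143.007, 151.492}, y in {-140.492, -132.007, -127.765, -124.936, -115.744, -107.258, -103.016, -100.187, -90.995, -82.51, -78.267, -75.439, -66.246, -57.761, -53.518, -50.69, -41.497, -33.012, -28.77, -25.941, -16.749, -8.263, -4.021, -1.192, 8}
xmin=3, ymin=-140.492, xmax=151.492, ymax=8

Answer: 3 -140.492 151.492 8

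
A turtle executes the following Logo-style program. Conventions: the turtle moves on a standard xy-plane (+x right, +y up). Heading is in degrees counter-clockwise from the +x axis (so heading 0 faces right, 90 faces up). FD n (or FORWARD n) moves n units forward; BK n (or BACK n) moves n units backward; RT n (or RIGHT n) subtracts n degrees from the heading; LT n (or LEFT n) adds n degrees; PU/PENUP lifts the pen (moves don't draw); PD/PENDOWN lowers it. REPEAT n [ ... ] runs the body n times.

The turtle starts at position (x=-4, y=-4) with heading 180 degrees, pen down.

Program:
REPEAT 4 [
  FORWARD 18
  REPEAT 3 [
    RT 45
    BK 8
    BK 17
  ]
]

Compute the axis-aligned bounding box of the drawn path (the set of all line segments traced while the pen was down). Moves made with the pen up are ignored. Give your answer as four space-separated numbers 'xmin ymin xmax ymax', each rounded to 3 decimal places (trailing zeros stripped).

Executing turtle program step by step:
Start: pos=(-4,-4), heading=180, pen down
REPEAT 4 [
  -- iteration 1/4 --
  FD 18: (-4,-4) -> (-22,-4) [heading=180, draw]
  REPEAT 3 [
    -- iteration 1/3 --
    RT 45: heading 180 -> 135
    BK 8: (-22,-4) -> (-16.343,-9.657) [heading=135, draw]
    BK 17: (-16.343,-9.657) -> (-4.322,-21.678) [heading=135, draw]
    -- iteration 2/3 --
    RT 45: heading 135 -> 90
    BK 8: (-4.322,-21.678) -> (-4.322,-29.678) [heading=90, draw]
    BK 17: (-4.322,-29.678) -> (-4.322,-46.678) [heading=90, draw]
    -- iteration 3/3 --
    RT 45: heading 90 -> 45
    BK 8: (-4.322,-46.678) -> (-9.979,-52.335) [heading=45, draw]
    BK 17: (-9.979,-52.335) -> (-22,-64.355) [heading=45, draw]
  ]
  -- iteration 2/4 --
  FD 18: (-22,-64.355) -> (-9.272,-51.627) [heading=45, draw]
  REPEAT 3 [
    -- iteration 1/3 --
    RT 45: heading 45 -> 0
    BK 8: (-9.272,-51.627) -> (-17.272,-51.627) [heading=0, draw]
    BK 17: (-17.272,-51.627) -> (-34.272,-51.627) [heading=0, draw]
    -- iteration 2/3 --
    RT 45: heading 0 -> 315
    BK 8: (-34.272,-51.627) -> (-39.929,-45.971) [heading=315, draw]
    BK 17: (-39.929,-45.971) -> (-51.95,-33.95) [heading=315, draw]
    -- iteration 3/3 --
    RT 45: heading 315 -> 270
    BK 8: (-51.95,-33.95) -> (-51.95,-25.95) [heading=270, draw]
    BK 17: (-51.95,-25.95) -> (-51.95,-8.95) [heading=270, draw]
  ]
  -- iteration 3/4 --
  FD 18: (-51.95,-8.95) -> (-51.95,-26.95) [heading=270, draw]
  REPEAT 3 [
    -- iteration 1/3 --
    RT 45: heading 270 -> 225
    BK 8: (-51.95,-26.95) -> (-46.293,-21.293) [heading=225, draw]
    BK 17: (-46.293,-21.293) -> (-34.272,-9.272) [heading=225, draw]
    -- iteration 2/3 --
    RT 45: heading 225 -> 180
    BK 8: (-34.272,-9.272) -> (-26.272,-9.272) [heading=180, draw]
    BK 17: (-26.272,-9.272) -> (-9.272,-9.272) [heading=180, draw]
    -- iteration 3/3 --
    RT 45: heading 180 -> 135
    BK 8: (-9.272,-9.272) -> (-3.615,-14.929) [heading=135, draw]
    BK 17: (-3.615,-14.929) -> (8.406,-26.95) [heading=135, draw]
  ]
  -- iteration 4/4 --
  FD 18: (8.406,-26.95) -> (-4.322,-14.222) [heading=135, draw]
  REPEAT 3 [
    -- iteration 1/3 --
    RT 45: heading 135 -> 90
    BK 8: (-4.322,-14.222) -> (-4.322,-22.222) [heading=90, draw]
    BK 17: (-4.322,-22.222) -> (-4.322,-39.222) [heading=90, draw]
    -- iteration 2/3 --
    RT 45: heading 90 -> 45
    BK 8: (-4.322,-39.222) -> (-9.979,-44.879) [heading=45, draw]
    BK 17: (-9.979,-44.879) -> (-22,-56.899) [heading=45, draw]
    -- iteration 3/3 --
    RT 45: heading 45 -> 0
    BK 8: (-22,-56.899) -> (-30,-56.899) [heading=0, draw]
    BK 17: (-30,-56.899) -> (-47,-56.899) [heading=0, draw]
  ]
]
Final: pos=(-47,-56.899), heading=0, 28 segment(s) drawn

Segment endpoints: x in {-51.95, -47, -46.293, -39.929, -34.272, -34.272, -30, -26.272, -22, -22, -17.272, -16.343, -9.979, -9.272, -9.272, -4.322, -4.322, -4.322, -4.322, -4.322, -4.322, -4, -3.615, 8.406}, y in {-64.355, -56.899, -56.899, -52.335, -51.627, -46.678, -45.971, -44.879, -39.222, -33.95, -29.678, -26.95, -26.95, -25.95, -22.222, -21.678, -21.293, -14.929, -14.222, -9.657, -9.272, -9.272, -9.272, -8.95, -4, -4}
xmin=-51.95, ymin=-64.355, xmax=8.406, ymax=-4

Answer: -51.95 -64.355 8.406 -4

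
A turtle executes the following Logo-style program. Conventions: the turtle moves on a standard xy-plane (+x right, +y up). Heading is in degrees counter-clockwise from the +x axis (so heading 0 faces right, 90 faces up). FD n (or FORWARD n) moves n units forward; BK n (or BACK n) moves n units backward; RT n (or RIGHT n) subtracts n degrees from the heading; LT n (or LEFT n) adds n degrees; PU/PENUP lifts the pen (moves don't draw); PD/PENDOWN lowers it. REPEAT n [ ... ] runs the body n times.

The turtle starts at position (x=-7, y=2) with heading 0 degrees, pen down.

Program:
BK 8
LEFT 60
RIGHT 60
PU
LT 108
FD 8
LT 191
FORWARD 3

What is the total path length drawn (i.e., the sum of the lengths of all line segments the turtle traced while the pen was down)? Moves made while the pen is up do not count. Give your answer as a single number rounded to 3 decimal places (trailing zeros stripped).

Executing turtle program step by step:
Start: pos=(-7,2), heading=0, pen down
BK 8: (-7,2) -> (-15,2) [heading=0, draw]
LT 60: heading 0 -> 60
RT 60: heading 60 -> 0
PU: pen up
LT 108: heading 0 -> 108
FD 8: (-15,2) -> (-17.472,9.608) [heading=108, move]
LT 191: heading 108 -> 299
FD 3: (-17.472,9.608) -> (-16.018,6.985) [heading=299, move]
Final: pos=(-16.018,6.985), heading=299, 1 segment(s) drawn

Segment lengths:
  seg 1: (-7,2) -> (-15,2), length = 8
Total = 8

Answer: 8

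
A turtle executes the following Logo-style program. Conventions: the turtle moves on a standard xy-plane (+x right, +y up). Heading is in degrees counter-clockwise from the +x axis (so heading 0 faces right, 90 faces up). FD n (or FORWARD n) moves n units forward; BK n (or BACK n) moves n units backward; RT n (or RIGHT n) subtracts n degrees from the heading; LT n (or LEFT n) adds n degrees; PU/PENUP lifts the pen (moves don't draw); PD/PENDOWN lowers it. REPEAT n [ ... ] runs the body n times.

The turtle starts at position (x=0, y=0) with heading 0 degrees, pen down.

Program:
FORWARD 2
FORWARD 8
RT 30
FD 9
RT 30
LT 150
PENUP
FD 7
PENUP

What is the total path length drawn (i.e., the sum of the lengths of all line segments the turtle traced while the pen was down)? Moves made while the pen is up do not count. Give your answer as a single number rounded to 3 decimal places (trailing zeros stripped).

Answer: 19

Derivation:
Executing turtle program step by step:
Start: pos=(0,0), heading=0, pen down
FD 2: (0,0) -> (2,0) [heading=0, draw]
FD 8: (2,0) -> (10,0) [heading=0, draw]
RT 30: heading 0 -> 330
FD 9: (10,0) -> (17.794,-4.5) [heading=330, draw]
RT 30: heading 330 -> 300
LT 150: heading 300 -> 90
PU: pen up
FD 7: (17.794,-4.5) -> (17.794,2.5) [heading=90, move]
PU: pen up
Final: pos=(17.794,2.5), heading=90, 3 segment(s) drawn

Segment lengths:
  seg 1: (0,0) -> (2,0), length = 2
  seg 2: (2,0) -> (10,0), length = 8
  seg 3: (10,0) -> (17.794,-4.5), length = 9
Total = 19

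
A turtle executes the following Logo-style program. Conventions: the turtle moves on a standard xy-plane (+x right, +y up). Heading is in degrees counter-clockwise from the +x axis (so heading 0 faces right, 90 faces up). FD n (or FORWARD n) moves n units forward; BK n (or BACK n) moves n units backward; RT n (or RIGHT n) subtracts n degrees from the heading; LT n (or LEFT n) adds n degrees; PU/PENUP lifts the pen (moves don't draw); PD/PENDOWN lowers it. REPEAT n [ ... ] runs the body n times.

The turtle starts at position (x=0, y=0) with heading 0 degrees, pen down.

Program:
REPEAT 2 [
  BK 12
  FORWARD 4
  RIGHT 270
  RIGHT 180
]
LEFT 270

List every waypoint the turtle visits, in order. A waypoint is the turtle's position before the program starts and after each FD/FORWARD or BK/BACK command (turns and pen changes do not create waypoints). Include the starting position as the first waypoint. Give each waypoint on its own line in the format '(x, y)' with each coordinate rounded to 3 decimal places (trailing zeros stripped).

Answer: (0, 0)
(-12, 0)
(-8, 0)
(-8, 12)
(-8, 8)

Derivation:
Executing turtle program step by step:
Start: pos=(0,0), heading=0, pen down
REPEAT 2 [
  -- iteration 1/2 --
  BK 12: (0,0) -> (-12,0) [heading=0, draw]
  FD 4: (-12,0) -> (-8,0) [heading=0, draw]
  RT 270: heading 0 -> 90
  RT 180: heading 90 -> 270
  -- iteration 2/2 --
  BK 12: (-8,0) -> (-8,12) [heading=270, draw]
  FD 4: (-8,12) -> (-8,8) [heading=270, draw]
  RT 270: heading 270 -> 0
  RT 180: heading 0 -> 180
]
LT 270: heading 180 -> 90
Final: pos=(-8,8), heading=90, 4 segment(s) drawn
Waypoints (5 total):
(0, 0)
(-12, 0)
(-8, 0)
(-8, 12)
(-8, 8)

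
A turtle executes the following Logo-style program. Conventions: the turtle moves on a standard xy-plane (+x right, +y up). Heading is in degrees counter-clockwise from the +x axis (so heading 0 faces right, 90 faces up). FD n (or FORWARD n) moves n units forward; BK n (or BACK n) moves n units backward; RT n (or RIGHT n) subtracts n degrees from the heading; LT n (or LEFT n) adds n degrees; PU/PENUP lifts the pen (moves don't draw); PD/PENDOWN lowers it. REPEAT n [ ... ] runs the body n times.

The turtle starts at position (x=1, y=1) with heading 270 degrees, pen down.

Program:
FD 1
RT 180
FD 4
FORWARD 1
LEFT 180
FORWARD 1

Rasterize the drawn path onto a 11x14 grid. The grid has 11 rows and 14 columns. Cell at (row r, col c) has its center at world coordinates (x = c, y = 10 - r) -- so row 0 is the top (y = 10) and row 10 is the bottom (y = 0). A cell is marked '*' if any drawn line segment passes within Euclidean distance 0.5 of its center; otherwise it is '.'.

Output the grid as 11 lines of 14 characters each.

Segment 0: (1,1) -> (1,0)
Segment 1: (1,0) -> (1,4)
Segment 2: (1,4) -> (1,5)
Segment 3: (1,5) -> (1,4)

Answer: ..............
..............
..............
..............
..............
.*............
.*............
.*............
.*............
.*............
.*............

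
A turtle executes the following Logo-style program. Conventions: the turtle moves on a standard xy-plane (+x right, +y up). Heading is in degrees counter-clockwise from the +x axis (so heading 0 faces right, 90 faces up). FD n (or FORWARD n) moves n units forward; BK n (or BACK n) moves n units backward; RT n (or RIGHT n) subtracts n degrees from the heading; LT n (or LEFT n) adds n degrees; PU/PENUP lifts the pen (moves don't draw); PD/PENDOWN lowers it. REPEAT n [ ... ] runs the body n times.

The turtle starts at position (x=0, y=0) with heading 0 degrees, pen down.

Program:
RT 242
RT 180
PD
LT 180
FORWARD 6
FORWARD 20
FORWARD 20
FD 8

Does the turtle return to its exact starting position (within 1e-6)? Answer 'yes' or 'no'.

Answer: no

Derivation:
Executing turtle program step by step:
Start: pos=(0,0), heading=0, pen down
RT 242: heading 0 -> 118
RT 180: heading 118 -> 298
PD: pen down
LT 180: heading 298 -> 118
FD 6: (0,0) -> (-2.817,5.298) [heading=118, draw]
FD 20: (-2.817,5.298) -> (-12.206,22.957) [heading=118, draw]
FD 20: (-12.206,22.957) -> (-21.596,40.616) [heading=118, draw]
FD 8: (-21.596,40.616) -> (-25.351,47.679) [heading=118, draw]
Final: pos=(-25.351,47.679), heading=118, 4 segment(s) drawn

Start position: (0, 0)
Final position: (-25.351, 47.679)
Distance = 54; >= 1e-6 -> NOT closed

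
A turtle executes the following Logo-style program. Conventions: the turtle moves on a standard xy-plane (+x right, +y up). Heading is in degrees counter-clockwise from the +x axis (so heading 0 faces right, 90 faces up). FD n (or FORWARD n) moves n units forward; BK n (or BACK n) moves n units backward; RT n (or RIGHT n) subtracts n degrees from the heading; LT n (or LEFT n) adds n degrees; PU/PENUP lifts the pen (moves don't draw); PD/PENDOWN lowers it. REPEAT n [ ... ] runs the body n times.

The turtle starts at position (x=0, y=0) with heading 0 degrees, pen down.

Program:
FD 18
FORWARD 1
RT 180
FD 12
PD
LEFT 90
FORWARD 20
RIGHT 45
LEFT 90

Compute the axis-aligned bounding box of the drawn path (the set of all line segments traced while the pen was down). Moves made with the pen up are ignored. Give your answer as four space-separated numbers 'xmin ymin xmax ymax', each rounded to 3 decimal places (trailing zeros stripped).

Executing turtle program step by step:
Start: pos=(0,0), heading=0, pen down
FD 18: (0,0) -> (18,0) [heading=0, draw]
FD 1: (18,0) -> (19,0) [heading=0, draw]
RT 180: heading 0 -> 180
FD 12: (19,0) -> (7,0) [heading=180, draw]
PD: pen down
LT 90: heading 180 -> 270
FD 20: (7,0) -> (7,-20) [heading=270, draw]
RT 45: heading 270 -> 225
LT 90: heading 225 -> 315
Final: pos=(7,-20), heading=315, 4 segment(s) drawn

Segment endpoints: x in {0, 7, 7, 18, 19}, y in {-20, 0, 0}
xmin=0, ymin=-20, xmax=19, ymax=0

Answer: 0 -20 19 0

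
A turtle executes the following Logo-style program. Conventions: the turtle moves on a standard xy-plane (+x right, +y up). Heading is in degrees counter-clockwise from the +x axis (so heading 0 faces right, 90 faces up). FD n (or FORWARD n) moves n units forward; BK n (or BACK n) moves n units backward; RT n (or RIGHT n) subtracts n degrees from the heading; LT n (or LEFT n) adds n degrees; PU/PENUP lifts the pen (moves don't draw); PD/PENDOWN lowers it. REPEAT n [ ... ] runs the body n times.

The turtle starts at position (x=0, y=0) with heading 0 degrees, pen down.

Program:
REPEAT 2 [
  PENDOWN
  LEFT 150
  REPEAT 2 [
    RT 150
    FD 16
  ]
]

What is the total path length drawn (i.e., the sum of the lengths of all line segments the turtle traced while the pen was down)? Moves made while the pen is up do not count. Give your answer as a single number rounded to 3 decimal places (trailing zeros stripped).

Executing turtle program step by step:
Start: pos=(0,0), heading=0, pen down
REPEAT 2 [
  -- iteration 1/2 --
  PD: pen down
  LT 150: heading 0 -> 150
  REPEAT 2 [
    -- iteration 1/2 --
    RT 150: heading 150 -> 0
    FD 16: (0,0) -> (16,0) [heading=0, draw]
    -- iteration 2/2 --
    RT 150: heading 0 -> 210
    FD 16: (16,0) -> (2.144,-8) [heading=210, draw]
  ]
  -- iteration 2/2 --
  PD: pen down
  LT 150: heading 210 -> 0
  REPEAT 2 [
    -- iteration 1/2 --
    RT 150: heading 0 -> 210
    FD 16: (2.144,-8) -> (-11.713,-16) [heading=210, draw]
    -- iteration 2/2 --
    RT 150: heading 210 -> 60
    FD 16: (-11.713,-16) -> (-3.713,-2.144) [heading=60, draw]
  ]
]
Final: pos=(-3.713,-2.144), heading=60, 4 segment(s) drawn

Segment lengths:
  seg 1: (0,0) -> (16,0), length = 16
  seg 2: (16,0) -> (2.144,-8), length = 16
  seg 3: (2.144,-8) -> (-11.713,-16), length = 16
  seg 4: (-11.713,-16) -> (-3.713,-2.144), length = 16
Total = 64

Answer: 64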